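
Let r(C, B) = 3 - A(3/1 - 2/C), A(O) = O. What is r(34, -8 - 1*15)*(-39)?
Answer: -39/17 ≈ -2.2941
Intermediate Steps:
r(C, B) = 2/C (r(C, B) = 3 - (3/1 - 2/C) = 3 - (3*1 - 2/C) = 3 - (3 - 2/C) = 3 + (-3 + 2/C) = 2/C)
r(34, -8 - 1*15)*(-39) = (2/34)*(-39) = (2*(1/34))*(-39) = (1/17)*(-39) = -39/17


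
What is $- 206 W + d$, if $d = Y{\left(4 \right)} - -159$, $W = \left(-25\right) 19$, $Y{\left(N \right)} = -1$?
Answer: $98008$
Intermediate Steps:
$W = -475$
$d = 158$ ($d = -1 - -159 = -1 + 159 = 158$)
$- 206 W + d = \left(-206\right) \left(-475\right) + 158 = 97850 + 158 = 98008$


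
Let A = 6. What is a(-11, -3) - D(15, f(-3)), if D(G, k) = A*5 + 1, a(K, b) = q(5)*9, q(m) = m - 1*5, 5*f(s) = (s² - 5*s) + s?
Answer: -31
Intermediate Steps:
f(s) = -4*s/5 + s²/5 (f(s) = ((s² - 5*s) + s)/5 = (s² - 4*s)/5 = -4*s/5 + s²/5)
q(m) = -5 + m (q(m) = m - 5 = -5 + m)
a(K, b) = 0 (a(K, b) = (-5 + 5)*9 = 0*9 = 0)
D(G, k) = 31 (D(G, k) = 6*5 + 1 = 30 + 1 = 31)
a(-11, -3) - D(15, f(-3)) = 0 - 1*31 = 0 - 31 = -31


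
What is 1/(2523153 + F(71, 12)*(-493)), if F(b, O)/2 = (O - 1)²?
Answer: 1/2403847 ≈ 4.1600e-7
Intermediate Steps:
F(b, O) = 2*(-1 + O)² (F(b, O) = 2*(O - 1)² = 2*(-1 + O)²)
1/(2523153 + F(71, 12)*(-493)) = 1/(2523153 + (2*(-1 + 12)²)*(-493)) = 1/(2523153 + (2*11²)*(-493)) = 1/(2523153 + (2*121)*(-493)) = 1/(2523153 + 242*(-493)) = 1/(2523153 - 119306) = 1/2403847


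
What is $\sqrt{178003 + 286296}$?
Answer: $\sqrt{464299} \approx 681.39$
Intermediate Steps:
$\sqrt{178003 + 286296} = \sqrt{464299}$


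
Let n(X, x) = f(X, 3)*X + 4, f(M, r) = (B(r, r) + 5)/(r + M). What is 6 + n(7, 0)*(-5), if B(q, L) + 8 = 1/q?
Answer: -14/3 ≈ -4.6667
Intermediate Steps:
B(q, L) = -8 + 1/q
f(M, r) = (-3 + 1/r)/(M + r) (f(M, r) = ((-8 + 1/r) + 5)/(r + M) = (-3 + 1/r)/(M + r))
n(X, x) = 4 - 8*X/(3*(3 + X)) (n(X, x) = ((1 - 3*3)/(3*(X + 3)))*X + 4 = ((1 - 9)/(3*(3 + X)))*X + 4 = ((⅓)*(-8)/(3 + X))*X + 4 = (-8/(3*(3 + X)))*X + 4 = -8*X/(3*(3 + X)) + 4 = 4 - 8*X/(3*(3 + X)))
6 + n(7, 0)*(-5) = 6 + (4*(9 + 7)/(3*(3 + 7)))*(-5) = 6 + ((4/3)*16/10)*(-5) = 6 + ((4/3)*(⅒)*16)*(-5) = 6 + (32/15)*(-5) = 6 - 32/3 = -14/3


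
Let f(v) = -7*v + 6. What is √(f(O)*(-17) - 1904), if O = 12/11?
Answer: I*√227018/11 ≈ 43.315*I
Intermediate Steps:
O = 12/11 (O = 12*(1/11) = 12/11 ≈ 1.0909)
f(v) = 6 - 7*v
√(f(O)*(-17) - 1904) = √((6 - 7*12/11)*(-17) - 1904) = √((6 - 84/11)*(-17) - 1904) = √(-18/11*(-17) - 1904) = √(306/11 - 1904) = √(-20638/11) = I*√227018/11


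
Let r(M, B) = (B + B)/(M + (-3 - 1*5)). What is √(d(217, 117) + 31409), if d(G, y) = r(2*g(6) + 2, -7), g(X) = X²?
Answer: √34204170/33 ≈ 177.23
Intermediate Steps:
r(M, B) = 2*B/(-8 + M) (r(M, B) = (2*B)/(M + (-3 - 5)) = (2*B)/(M - 8) = (2*B)/(-8 + M) = 2*B/(-8 + M))
d(G, y) = -7/33 (d(G, y) = 2*(-7)/(-8 + (2*6² + 2)) = 2*(-7)/(-8 + (2*36 + 2)) = 2*(-7)/(-8 + (72 + 2)) = 2*(-7)/(-8 + 74) = 2*(-7)/66 = 2*(-7)*(1/66) = -7/33)
√(d(217, 117) + 31409) = √(-7/33 + 31409) = √(1036490/33) = √34204170/33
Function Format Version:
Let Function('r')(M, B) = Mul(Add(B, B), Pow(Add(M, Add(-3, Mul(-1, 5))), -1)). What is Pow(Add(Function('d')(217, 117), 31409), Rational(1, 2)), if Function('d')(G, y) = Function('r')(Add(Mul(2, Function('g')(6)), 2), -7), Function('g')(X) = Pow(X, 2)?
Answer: Mul(Rational(1, 33), Pow(34204170, Rational(1, 2))) ≈ 177.23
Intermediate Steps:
Function('r')(M, B) = Mul(2, B, Pow(Add(-8, M), -1)) (Function('r')(M, B) = Mul(Mul(2, B), Pow(Add(M, Add(-3, -5)), -1)) = Mul(Mul(2, B), Pow(Add(M, -8), -1)) = Mul(Mul(2, B), Pow(Add(-8, M), -1)) = Mul(2, B, Pow(Add(-8, M), -1)))
Function('d')(G, y) = Rational(-7, 33) (Function('d')(G, y) = Mul(2, -7, Pow(Add(-8, Add(Mul(2, Pow(6, 2)), 2)), -1)) = Mul(2, -7, Pow(Add(-8, Add(Mul(2, 36), 2)), -1)) = Mul(2, -7, Pow(Add(-8, Add(72, 2)), -1)) = Mul(2, -7, Pow(Add(-8, 74), -1)) = Mul(2, -7, Pow(66, -1)) = Mul(2, -7, Rational(1, 66)) = Rational(-7, 33))
Pow(Add(Function('d')(217, 117), 31409), Rational(1, 2)) = Pow(Add(Rational(-7, 33), 31409), Rational(1, 2)) = Pow(Rational(1036490, 33), Rational(1, 2)) = Mul(Rational(1, 33), Pow(34204170, Rational(1, 2)))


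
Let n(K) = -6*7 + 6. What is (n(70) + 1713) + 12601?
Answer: 14278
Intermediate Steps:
n(K) = -36 (n(K) = -42 + 6 = -36)
(n(70) + 1713) + 12601 = (-36 + 1713) + 12601 = 1677 + 12601 = 14278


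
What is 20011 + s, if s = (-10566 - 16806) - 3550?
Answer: -10911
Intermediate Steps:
s = -30922 (s = -27372 - 3550 = -30922)
20011 + s = 20011 - 30922 = -10911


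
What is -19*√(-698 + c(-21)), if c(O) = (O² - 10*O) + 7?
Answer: -38*I*√10 ≈ -120.17*I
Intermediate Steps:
c(O) = 7 + O² - 10*O
-19*√(-698 + c(-21)) = -19*√(-698 + (7 + (-21)² - 10*(-21))) = -19*√(-698 + (7 + 441 + 210)) = -19*√(-698 + 658) = -38*I*√10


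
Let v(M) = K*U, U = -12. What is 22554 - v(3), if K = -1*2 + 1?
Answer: 22542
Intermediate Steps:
K = -1 (K = -2 + 1 = -1)
v(M) = 12 (v(M) = -1*(-12) = 12)
22554 - v(3) = 22554 - 1*12 = 22554 - 12 = 22542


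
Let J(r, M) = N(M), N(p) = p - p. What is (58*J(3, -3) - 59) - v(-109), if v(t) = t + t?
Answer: 159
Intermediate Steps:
N(p) = 0
J(r, M) = 0
v(t) = 2*t
(58*J(3, -3) - 59) - v(-109) = (58*0 - 59) - 2*(-109) = (0 - 59) - 1*(-218) = -59 + 218 = 159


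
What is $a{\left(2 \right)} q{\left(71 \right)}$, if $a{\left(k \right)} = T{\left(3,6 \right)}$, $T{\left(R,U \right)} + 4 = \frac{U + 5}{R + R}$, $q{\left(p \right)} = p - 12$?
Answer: $- \frac{767}{6} \approx -127.83$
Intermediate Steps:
$q{\left(p \right)} = -12 + p$
$T{\left(R,U \right)} = -4 + \frac{5 + U}{2 R}$ ($T{\left(R,U \right)} = -4 + \frac{U + 5}{R + R} = -4 + \frac{5 + U}{2 R}$)
$a{\left(k \right)} = - \frac{13}{6}$ ($a{\left(k \right)} = \frac{5 + 6 - 24}{2 \cdot 3} = \frac{1}{2} \cdot \frac{1}{3} \left(5 + 6 - 24\right) = \frac{1}{2} \cdot \frac{1}{3} \left(-13\right) = - \frac{13}{6}$)
$a{\left(2 \right)} q{\left(71 \right)} = - \frac{13 \left(-12 + 71\right)}{6} = \left(- \frac{13}{6}\right) 59 = - \frac{767}{6}$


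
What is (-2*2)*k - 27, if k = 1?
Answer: -31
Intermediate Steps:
(-2*2)*k - 27 = -2*2*1 - 27 = -4*1 - 27 = -4 - 27 = -31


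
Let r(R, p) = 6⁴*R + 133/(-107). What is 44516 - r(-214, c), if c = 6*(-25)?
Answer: 34439153/107 ≈ 3.2186e+5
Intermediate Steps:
c = -150
r(R, p) = -133/107 + 1296*R (r(R, p) = 1296*R + 133*(-1/107) = 1296*R - 133/107 = -133/107 + 1296*R)
44516 - r(-214, c) = 44516 - (-133/107 + 1296*(-214)) = 44516 - (-133/107 - 277344) = 44516 - 1*(-29675941/107) = 44516 + 29675941/107 = 34439153/107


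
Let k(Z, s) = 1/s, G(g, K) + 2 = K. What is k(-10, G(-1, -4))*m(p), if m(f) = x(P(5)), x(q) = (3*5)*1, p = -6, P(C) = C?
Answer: -5/2 ≈ -2.5000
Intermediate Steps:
G(g, K) = -2 + K
x(q) = 15 (x(q) = 15*1 = 15)
m(f) = 15
k(-10, G(-1, -4))*m(p) = 15/(-2 - 4) = 15/(-6) = -⅙*15 = -5/2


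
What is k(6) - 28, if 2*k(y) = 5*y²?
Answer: 62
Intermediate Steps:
k(y) = 5*y²/2 (k(y) = (5*y²)/2 = 5*y²/2)
k(6) - 28 = (5/2)*6² - 28 = (5/2)*36 - 28 = 90 - 28 = 62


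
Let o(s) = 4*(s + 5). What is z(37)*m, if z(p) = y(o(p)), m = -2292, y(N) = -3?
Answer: 6876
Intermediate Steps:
o(s) = 20 + 4*s (o(s) = 4*(5 + s) = 20 + 4*s)
z(p) = -3
z(37)*m = -3*(-2292) = 6876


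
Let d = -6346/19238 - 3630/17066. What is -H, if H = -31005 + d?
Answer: 2544901665329/82078927 ≈ 31006.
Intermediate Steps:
d = -44533694/82078927 (d = -6346*1/19238 - 3630*1/17066 = -3173/9619 - 1815/8533 = -44533694/82078927 ≈ -0.54257)
H = -2544901665329/82078927 (H = -31005 - 44533694/82078927 = -2544901665329/82078927 ≈ -31006.)
-H = -1*(-2544901665329/82078927) = 2544901665329/82078927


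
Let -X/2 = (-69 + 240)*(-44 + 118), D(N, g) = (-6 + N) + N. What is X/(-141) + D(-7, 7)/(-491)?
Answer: 4143016/23077 ≈ 179.53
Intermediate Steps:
D(N, g) = -6 + 2*N
X = -25308 (X = -2*(-69 + 240)*(-44 + 118) = -342*74 = -2*12654 = -25308)
X/(-141) + D(-7, 7)/(-491) = -25308/(-141) + (-6 + 2*(-7))/(-491) = -25308*(-1/141) + (-6 - 14)*(-1/491) = 8436/47 - 20*(-1/491) = 8436/47 + 20/491 = 4143016/23077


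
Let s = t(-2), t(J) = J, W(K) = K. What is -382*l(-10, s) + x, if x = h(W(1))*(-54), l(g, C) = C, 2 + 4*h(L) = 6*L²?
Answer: 710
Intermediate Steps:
h(L) = -½ + 3*L²/2 (h(L) = -½ + (6*L²)/4 = -½ + 3*L²/2)
s = -2
x = -54 (x = (-½ + (3/2)*1²)*(-54) = (-½ + (3/2)*1)*(-54) = (-½ + 3/2)*(-54) = 1*(-54) = -54)
-382*l(-10, s) + x = -382*(-2) - 54 = 764 - 54 = 710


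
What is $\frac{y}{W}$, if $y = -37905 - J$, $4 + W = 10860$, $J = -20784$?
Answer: $- \frac{17121}{10856} \approx -1.5771$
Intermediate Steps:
$W = 10856$ ($W = -4 + 10860 = 10856$)
$y = -17121$ ($y = -37905 - -20784 = -37905 + 20784 = -17121$)
$\frac{y}{W} = - \frac{17121}{10856}$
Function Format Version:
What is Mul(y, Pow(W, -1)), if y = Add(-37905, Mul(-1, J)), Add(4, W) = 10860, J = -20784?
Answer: Rational(-17121, 10856) ≈ -1.5771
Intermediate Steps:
W = 10856 (W = Add(-4, 10860) = 10856)
y = -17121 (y = Add(-37905, Mul(-1, -20784)) = Add(-37905, 20784) = -17121)
Mul(y, Pow(W, -1)) = Mul(-17121, Pow(10856, -1)) = Mul(-17121, Rational(1, 10856)) = Rational(-17121, 10856)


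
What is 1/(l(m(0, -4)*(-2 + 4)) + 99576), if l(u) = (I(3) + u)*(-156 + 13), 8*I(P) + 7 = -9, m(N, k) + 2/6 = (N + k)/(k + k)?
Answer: 3/299443 ≈ 1.0019e-5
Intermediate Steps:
m(N, k) = -⅓ + (N + k)/(2*k) (m(N, k) = -⅓ + (N + k)/(k + k) = -⅓ + (N + k)/((2*k)) = -⅓ + (N + k)*(1/(2*k)) = -⅓ + (N + k)/(2*k))
I(P) = -2 (I(P) = -7/8 + (⅛)*(-9) = -7/8 - 9/8 = -2)
l(u) = 286 - 143*u (l(u) = (-2 + u)*(-156 + 13) = (-2 + u)*(-143) = 286 - 143*u)
1/(l(m(0, -4)*(-2 + 4)) + 99576) = 1/((286 - 143*(⅙)*(-4 + 3*0)/(-4)*(-2 + 4)) + 99576) = 1/((286 - 143*(⅙)*(-¼)*(-4 + 0)*2) + 99576) = 1/((286 - 143*(⅙)*(-¼)*(-4)*2) + 99576) = 1/((286 - 143*2/6) + 99576) = 1/((286 - 143*⅓) + 99576) = 1/((286 - 143/3) + 99576) = 1/(715/3 + 99576) = 1/(299443/3) = 3/299443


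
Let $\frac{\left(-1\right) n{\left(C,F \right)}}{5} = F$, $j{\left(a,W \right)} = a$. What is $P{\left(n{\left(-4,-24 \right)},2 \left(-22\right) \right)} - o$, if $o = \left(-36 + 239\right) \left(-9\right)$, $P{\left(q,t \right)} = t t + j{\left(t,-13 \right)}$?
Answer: $3719$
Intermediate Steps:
$n{\left(C,F \right)} = - 5 F$
$P{\left(q,t \right)} = t + t^{2}$ ($P{\left(q,t \right)} = t t + t = t^{2} + t = t + t^{2}$)
$o = -1827$ ($o = 203 \left(-9\right) = -1827$)
$P{\left(n{\left(-4,-24 \right)},2 \left(-22\right) \right)} - o = 2 \left(-22\right) \left(1 + 2 \left(-22\right)\right) - -1827 = - 44 \left(1 - 44\right) + 1827 = \left(-44\right) \left(-43\right) + 1827 = 1892 + 1827 = 3719$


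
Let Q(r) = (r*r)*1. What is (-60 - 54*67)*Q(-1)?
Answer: -3678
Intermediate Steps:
Q(r) = r² (Q(r) = r²*1 = r²)
(-60 - 54*67)*Q(-1) = (-60 - 54*67)*(-1)² = (-60 - 3618)*1 = -3678*1 = -3678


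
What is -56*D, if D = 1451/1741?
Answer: -81256/1741 ≈ -46.672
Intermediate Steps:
D = 1451/1741 (D = 1451*(1/1741) = 1451/1741 ≈ 0.83343)
-56*D = -56*1451/1741 = -81256/1741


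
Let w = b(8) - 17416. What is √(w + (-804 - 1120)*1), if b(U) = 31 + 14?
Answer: I*√19295 ≈ 138.91*I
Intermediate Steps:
b(U) = 45
w = -17371 (w = 45 - 17416 = -17371)
√(w + (-804 - 1120)*1) = √(-17371 + (-804 - 1120)*1) = √(-17371 - 1924*1) = √(-17371 - 1924) = √(-19295) = I*√19295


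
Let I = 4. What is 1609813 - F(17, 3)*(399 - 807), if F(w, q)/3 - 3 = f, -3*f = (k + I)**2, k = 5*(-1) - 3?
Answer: 1606957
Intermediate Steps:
k = -8 (k = -5 - 3 = -8)
f = -16/3 (f = -(-8 + 4)**2/3 = -1/3*(-4)**2 = -1/3*16 = -16/3 ≈ -5.3333)
F(w, q) = -7 (F(w, q) = 9 + 3*(-16/3) = 9 - 16 = -7)
1609813 - F(17, 3)*(399 - 807) = 1609813 - (-7)*(399 - 807) = 1609813 - (-7)*(-408) = 1609813 - 1*2856 = 1609813 - 2856 = 1606957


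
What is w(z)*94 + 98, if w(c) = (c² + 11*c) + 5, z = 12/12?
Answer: 1696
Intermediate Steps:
z = 1 (z = 12*(1/12) = 1)
w(c) = 5 + c² + 11*c
w(z)*94 + 98 = (5 + 1² + 11*1)*94 + 98 = (5 + 1 + 11)*94 + 98 = 17*94 + 98 = 1598 + 98 = 1696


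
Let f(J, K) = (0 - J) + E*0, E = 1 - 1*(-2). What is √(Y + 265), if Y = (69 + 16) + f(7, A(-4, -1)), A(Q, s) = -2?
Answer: 7*√7 ≈ 18.520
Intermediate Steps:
E = 3 (E = 1 + 2 = 3)
f(J, K) = -J (f(J, K) = (0 - J) + 3*0 = -J + 0 = -J)
Y = 78 (Y = (69 + 16) - 1*7 = 85 - 7 = 78)
√(Y + 265) = √(78 + 265) = √343 = 7*√7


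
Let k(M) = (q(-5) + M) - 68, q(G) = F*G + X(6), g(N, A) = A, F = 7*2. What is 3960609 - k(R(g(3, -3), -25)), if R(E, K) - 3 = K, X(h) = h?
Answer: 3960763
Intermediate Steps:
F = 14
q(G) = 6 + 14*G (q(G) = 14*G + 6 = 6 + 14*G)
R(E, K) = 3 + K
k(M) = -132 + M (k(M) = ((6 + 14*(-5)) + M) - 68 = ((6 - 70) + M) - 68 = (-64 + M) - 68 = -132 + M)
3960609 - k(R(g(3, -3), -25)) = 3960609 - (-132 + (3 - 25)) = 3960609 - (-132 - 22) = 3960609 - 1*(-154) = 3960609 + 154 = 3960763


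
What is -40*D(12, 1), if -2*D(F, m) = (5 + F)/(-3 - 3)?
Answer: -170/3 ≈ -56.667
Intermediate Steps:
D(F, m) = 5/12 + F/12 (D(F, m) = -(5 + F)/(2*(-3 - 3)) = -(5 + F)/(2*(-6)) = -(5 + F)*(-1)/(2*6) = -(-⅚ - F/6)/2 = 5/12 + F/12)
-40*D(12, 1) = -40*(5/12 + (1/12)*12) = -40*(5/12 + 1) = -40*17/12 = -170/3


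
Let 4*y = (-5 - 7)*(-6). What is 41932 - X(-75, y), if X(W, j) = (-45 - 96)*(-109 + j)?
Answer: 29101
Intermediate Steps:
y = 18 (y = ((-5 - 7)*(-6))/4 = (-12*(-6))/4 = (1/4)*72 = 18)
X(W, j) = 15369 - 141*j (X(W, j) = -141*(-109 + j) = 15369 - 141*j)
41932 - X(-75, y) = 41932 - (15369 - 141*18) = 41932 - (15369 - 2538) = 41932 - 1*12831 = 41932 - 12831 = 29101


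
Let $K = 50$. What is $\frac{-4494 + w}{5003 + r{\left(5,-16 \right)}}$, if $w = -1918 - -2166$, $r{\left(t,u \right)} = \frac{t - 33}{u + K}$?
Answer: $- \frac{72182}{85037} \approx -0.84883$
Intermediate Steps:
$r{\left(t,u \right)} = \frac{-33 + t}{50 + u}$ ($r{\left(t,u \right)} = \frac{t - 33}{u + 50} = \frac{-33 + t}{50 + u}$)
$w = 248$ ($w = -1918 + 2166 = 248$)
$\frac{-4494 + w}{5003 + r{\left(5,-16 \right)}} = \frac{-4494 + 248}{5003 + \frac{-33 + 5}{50 - 16}} = - \frac{4246}{5003 + \frac{1}{34} \left(-28\right)} = - \frac{4246}{5003 - \frac{14}{17}} = - \frac{4246}{\frac{85037}{17}} = \left(-4246\right) \frac{17}{85037} = - \frac{72182}{85037}$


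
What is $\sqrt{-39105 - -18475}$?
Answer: $i \sqrt{20630} \approx 143.63 i$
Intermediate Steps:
$\sqrt{-39105 - -18475} = \sqrt{-39105 + \left(-3057 + 21532\right)} = \sqrt{-39105 + 18475} = \sqrt{-20630} = i \sqrt{20630}$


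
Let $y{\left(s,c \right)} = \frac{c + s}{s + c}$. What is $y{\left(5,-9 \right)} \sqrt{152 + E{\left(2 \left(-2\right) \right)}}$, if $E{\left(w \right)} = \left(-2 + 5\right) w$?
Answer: $2 \sqrt{35} \approx 11.832$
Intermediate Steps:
$y{\left(s,c \right)} = 1$ ($y{\left(s,c \right)} = \frac{c + s}{c + s} = 1$)
$E{\left(w \right)} = 3 w$
$y{\left(5,-9 \right)} \sqrt{152 + E{\left(2 \left(-2\right) \right)}} = 1 \sqrt{152 + 3 \cdot 2 \left(-2\right)} = 1 \sqrt{152 + 3 \left(-4\right)} = 1 \sqrt{152 - 12} = 1 \sqrt{140} = 1 \cdot 2 \sqrt{35} = 2 \sqrt{35}$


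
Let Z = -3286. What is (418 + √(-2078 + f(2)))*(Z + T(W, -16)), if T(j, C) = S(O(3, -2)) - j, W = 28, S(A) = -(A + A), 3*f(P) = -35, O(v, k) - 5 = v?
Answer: -1391940 - 1110*I*√18807 ≈ -1.3919e+6 - 1.5222e+5*I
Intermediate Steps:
O(v, k) = 5 + v
f(P) = -35/3 (f(P) = (⅓)*(-35) = -35/3)
S(A) = -2*A
T(j, C) = -16 - j (T(j, C) = -2*(5 + 3) - j = -2*8 - j = -16 - j)
(418 + √(-2078 + f(2)))*(Z + T(W, -16)) = (418 + √(-2078 - 35/3))*(-3286 + (-16 - 1*28)) = (418 + √(-6269/3))*(-3286 + (-16 - 28)) = (418 + I*√18807/3)*(-3286 - 44) = (418 + I*√18807/3)*(-3330) = -1391940 - 1110*I*√18807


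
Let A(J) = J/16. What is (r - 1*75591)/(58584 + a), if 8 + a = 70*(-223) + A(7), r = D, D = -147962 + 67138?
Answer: -3280/901 ≈ -3.6404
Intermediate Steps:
D = -80824
r = -80824
A(J) = J/16 (A(J) = J*(1/16) = J/16)
a = -249881/16 (a = -8 + (70*(-223) + (1/16)*7) = -8 + (-15610 + 7/16) = -8 - 249753/16 = -249881/16 ≈ -15618.)
(r - 1*75591)/(58584 + a) = (-80824 - 1*75591)/(58584 - 249881/16) = (-80824 - 75591)/(687463/16) = -156415*16/687463 = -3280/901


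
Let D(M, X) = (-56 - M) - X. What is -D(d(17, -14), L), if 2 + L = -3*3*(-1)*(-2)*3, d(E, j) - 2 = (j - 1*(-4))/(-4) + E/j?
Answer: 23/7 ≈ 3.2857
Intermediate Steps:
d(E, j) = 1 - j/4 + E/j (d(E, j) = 2 + ((j - 1*(-4))/(-4) + E/j) = 2 + ((j + 4)*(-¼) + E/j) = 2 + ((4 + j)*(-¼) + E/j) = 2 + ((-1 - j/4) + E/j) = 2 + (-1 - j/4 + E/j) = 1 - j/4 + E/j)
L = -56 (L = -2 - 3*3*(-1)*(-2)*3 = -2 - (-9)*(-2)*3 = -2 - 3*6*3 = -2 - 18*3 = -2 - 54 = -56)
D(M, X) = -56 - M - X
-D(d(17, -14), L) = -(-56 - (1 - ¼*(-14) + 17/(-14)) - 1*(-56)) = -(-56 - (1 + 7/2 + 17*(-1/14)) + 56) = -(-56 - (1 + 7/2 - 17/14) + 56) = -(-56 - 1*23/7 + 56) = -(-56 - 23/7 + 56) = -1*(-23/7) = 23/7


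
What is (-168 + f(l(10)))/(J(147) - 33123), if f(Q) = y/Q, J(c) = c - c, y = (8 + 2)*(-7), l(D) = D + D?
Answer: 343/66246 ≈ 0.0051777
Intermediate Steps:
l(D) = 2*D
y = -70 (y = 10*(-7) = -70)
J(c) = 0
f(Q) = -70/Q
(-168 + f(l(10)))/(J(147) - 33123) = (-168 - 70/(2*10))/(0 - 33123) = (-168 - 70/20)/(-33123) = (-168 - 70*1/20)*(-1/33123) = (-168 - 7/2)*(-1/33123) = -343/2*(-1/33123) = 343/66246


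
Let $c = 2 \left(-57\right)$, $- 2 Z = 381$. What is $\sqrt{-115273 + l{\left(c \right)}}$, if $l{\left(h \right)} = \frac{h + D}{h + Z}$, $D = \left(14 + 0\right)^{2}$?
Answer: $\frac{i \sqrt{42752665389}}{609} \approx 339.52 i$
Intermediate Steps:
$Z = - \frac{381}{2}$ ($Z = \left(- \frac{1}{2}\right) 381 = - \frac{381}{2} \approx -190.5$)
$D = 196$ ($D = 14^{2} = 196$)
$c = -114$
$l{\left(h \right)} = \frac{196 + h}{- \frac{381}{2} + h}$ ($l{\left(h \right)} = \frac{h + 196}{h - \frac{381}{2}} = \frac{196 + h}{- \frac{381}{2} + h}$)
$\sqrt{-115273 + l{\left(c \right)}} = \sqrt{-115273 + \frac{2 \left(196 - 114\right)}{-381 + 2 \left(-114\right)}} = \sqrt{-115273 + 2 \frac{1}{-381 - 228} \cdot 82} = \sqrt{-115273 + 2 \frac{1}{-609} \cdot 82} = \sqrt{-115273 + 2 \left(- \frac{1}{609}\right) 82} = \sqrt{-115273 - \frac{164}{609}} = \sqrt{- \frac{70201421}{609}} = \frac{i \sqrt{42752665389}}{609}$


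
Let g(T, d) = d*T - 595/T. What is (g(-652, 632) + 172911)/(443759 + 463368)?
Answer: -11994397/45495908 ≈ -0.26364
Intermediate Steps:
g(T, d) = -595/T + T*d (g(T, d) = T*d - 595/T = -595/T + T*d)
(g(-652, 632) + 172911)/(443759 + 463368) = ((-595/(-652) - 652*632) + 172911)/(443759 + 463368) = ((-595*(-1/652) - 412064) + 172911)/907127 = ((595/652 - 412064) + 172911)*(1/907127) = (-268665133/652 + 172911)*(1/907127) = -155927161/652*1/907127 = -11994397/45495908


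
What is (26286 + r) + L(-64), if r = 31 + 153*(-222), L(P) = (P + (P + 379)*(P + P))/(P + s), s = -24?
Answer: -79091/11 ≈ -7190.1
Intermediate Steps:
L(P) = (P + 2*P*(379 + P))/(-24 + P) (L(P) = (P + (P + 379)*(P + P))/(P - 24) = (P + (379 + P)*(2*P))/(-24 + P) = (P + 2*P*(379 + P))/(-24 + P))
r = -33935 (r = 31 - 33966 = -33935)
(26286 + r) + L(-64) = (26286 - 33935) - 64*(759 + 2*(-64))/(-24 - 64) = -7649 - 64*(759 - 128)/(-88) = -7649 - 64*(-1/88)*631 = -7649 + 5048/11 = -79091/11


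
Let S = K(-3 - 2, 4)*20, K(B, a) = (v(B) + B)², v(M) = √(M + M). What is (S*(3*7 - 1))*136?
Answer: 816000 - 544000*I*√10 ≈ 8.16e+5 - 1.7203e+6*I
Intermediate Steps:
v(M) = √2*√M (v(M) = √(2*M) = √2*√M)
K(B, a) = (B + √2*√B)² (K(B, a) = (√2*√B + B)² = (B + √2*√B)²)
S = 20*(-5 + I*√10)² (S = ((-3 - 2) + √2*√(-3 - 2))²*20 = (-5 + √2*√(-5))²*20 = (-5 + √2*(I*√5))²*20 = (-5 + I*√10)²*20 = 20*(-5 + I*√10)² ≈ 300.0 - 632.46*I)
(S*(3*7 - 1))*136 = ((300 - 200*I*√10)*(3*7 - 1))*136 = ((300 - 200*I*√10)*(21 - 1))*136 = ((300 - 200*I*√10)*20)*136 = (6000 - 4000*I*√10)*136 = 816000 - 544000*I*√10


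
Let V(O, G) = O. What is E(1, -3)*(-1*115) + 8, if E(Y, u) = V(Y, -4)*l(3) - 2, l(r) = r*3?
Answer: -797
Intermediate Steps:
l(r) = 3*r
E(Y, u) = -2 + 9*Y (E(Y, u) = Y*(3*3) - 2 = Y*9 - 2 = 9*Y - 2 = -2 + 9*Y)
E(1, -3)*(-1*115) + 8 = (-2 + 9*1)*(-1*115) + 8 = (-2 + 9)*(-115) + 8 = 7*(-115) + 8 = -805 + 8 = -797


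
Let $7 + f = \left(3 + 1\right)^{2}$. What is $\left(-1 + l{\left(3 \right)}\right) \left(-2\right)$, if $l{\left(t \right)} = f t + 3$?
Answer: $-58$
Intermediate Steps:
$f = 9$ ($f = -7 + \left(3 + 1\right)^{2} = -7 + 4^{2} = -7 + 16 = 9$)
$l{\left(t \right)} = 3 + 9 t$ ($l{\left(t \right)} = 9 t + 3 = 3 + 9 t$)
$\left(-1 + l{\left(3 \right)}\right) \left(-2\right) = \left(-1 + \left(3 + 9 \cdot 3\right)\right) \left(-2\right) = \left(-1 + \left(3 + 27\right)\right) \left(-2\right) = \left(-1 + 30\right) \left(-2\right) = 29 \left(-2\right) = -58$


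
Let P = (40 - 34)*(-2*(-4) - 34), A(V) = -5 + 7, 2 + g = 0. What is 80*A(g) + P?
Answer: 4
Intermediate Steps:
g = -2 (g = -2 + 0 = -2)
A(V) = 2
P = -156 (P = 6*(8 - 34) = 6*(-26) = -156)
80*A(g) + P = 80*2 - 156 = 160 - 156 = 4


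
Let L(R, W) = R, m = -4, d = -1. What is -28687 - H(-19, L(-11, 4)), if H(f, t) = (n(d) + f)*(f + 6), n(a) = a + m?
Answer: -28999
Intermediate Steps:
n(a) = -4 + a (n(a) = a - 4 = -4 + a)
H(f, t) = (-5 + f)*(6 + f) (H(f, t) = ((-4 - 1) + f)*(f + 6) = (-5 + f)*(6 + f))
-28687 - H(-19, L(-11, 4)) = -28687 - (-30 - 19 + (-19)**2) = -28687 - (-30 - 19 + 361) = -28687 - 1*312 = -28687 - 312 = -28999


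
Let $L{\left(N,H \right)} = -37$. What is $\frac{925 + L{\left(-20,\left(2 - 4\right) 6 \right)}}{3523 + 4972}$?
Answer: $\frac{888}{8495} \approx 0.10453$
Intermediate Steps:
$\frac{925 + L{\left(-20,\left(2 - 4\right) 6 \right)}}{3523 + 4972} = \frac{925 - 37}{3523 + 4972} = \frac{888}{8495}$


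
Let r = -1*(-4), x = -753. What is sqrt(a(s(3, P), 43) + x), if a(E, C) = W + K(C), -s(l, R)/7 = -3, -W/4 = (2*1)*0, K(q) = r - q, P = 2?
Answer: 6*I*sqrt(22) ≈ 28.142*I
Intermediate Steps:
r = 4
K(q) = 4 - q
W = 0 (W = -4*2*1*0 = -8*0 = -4*0 = 0)
s(l, R) = 21 (s(l, R) = -7*(-3) = 21)
a(E, C) = 4 - C (a(E, C) = 0 + (4 - C) = 4 - C)
sqrt(a(s(3, P), 43) + x) = sqrt((4 - 1*43) - 753) = sqrt((4 - 43) - 753) = sqrt(-39 - 753) = sqrt(-792) = 6*I*sqrt(22)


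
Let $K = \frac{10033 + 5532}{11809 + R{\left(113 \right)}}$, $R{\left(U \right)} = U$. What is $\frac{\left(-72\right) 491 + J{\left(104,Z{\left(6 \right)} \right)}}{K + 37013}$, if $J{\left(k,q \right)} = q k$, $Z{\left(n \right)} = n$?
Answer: $- \frac{414027216}{441284551} \approx -0.93823$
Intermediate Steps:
$J{\left(k,q \right)} = k q$
$K = \frac{15565}{11922}$ ($K = \frac{10033 + 5532}{11809 + 113} = \frac{15565}{11922} \approx 1.3056$)
$\frac{\left(-72\right) 491 + J{\left(104,Z{\left(6 \right)} \right)}}{K + 37013} = \frac{\left(-72\right) 491 + 104 \cdot 6}{\frac{15565}{11922} + 37013} = \frac{-35352 + 624}{\frac{441284551}{11922}} = \left(-34728\right) \frac{11922}{441284551} = - \frac{414027216}{441284551}$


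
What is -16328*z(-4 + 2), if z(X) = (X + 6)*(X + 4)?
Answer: -130624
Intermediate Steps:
z(X) = (4 + X)*(6 + X) (z(X) = (6 + X)*(4 + X) = (4 + X)*(6 + X))
-16328*z(-4 + 2) = -16328*(24 + (-4 + 2)² + 10*(-4 + 2)) = -16328*(24 + (-2)² + 10*(-2)) = -16328*(24 + 4 - 20) = -16328*8 = -130624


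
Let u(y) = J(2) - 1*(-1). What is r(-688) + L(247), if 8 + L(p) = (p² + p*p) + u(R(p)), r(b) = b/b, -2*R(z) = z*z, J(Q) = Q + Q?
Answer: 122016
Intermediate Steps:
J(Q) = 2*Q
R(z) = -z²/2 (R(z) = -z*z/2 = -z²/2)
u(y) = 5 (u(y) = 2*2 - 1*(-1) = 4 + 1 = 5)
r(b) = 1
L(p) = -3 + 2*p² (L(p) = -8 + ((p² + p*p) + 5) = -8 + ((p² + p²) + 5) = -8 + (2*p² + 5) = -8 + (5 + 2*p²) = -3 + 2*p²)
r(-688) + L(247) = 1 + (-3 + 2*247²) = 1 + (-3 + 2*61009) = 1 + (-3 + 122018) = 1 + 122015 = 122016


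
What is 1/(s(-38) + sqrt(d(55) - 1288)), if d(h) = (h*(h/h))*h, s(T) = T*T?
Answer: 1444/2083399 - 3*sqrt(193)/2083399 ≈ 0.00067309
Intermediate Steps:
s(T) = T**2
d(h) = h**2 (d(h) = (h*1)*h = h*h = h**2)
1/(s(-38) + sqrt(d(55) - 1288)) = 1/((-38)**2 + sqrt(55**2 - 1288)) = 1/(1444 + sqrt(3025 - 1288)) = 1/(1444 + sqrt(1737)) = 1/(1444 + 3*sqrt(193))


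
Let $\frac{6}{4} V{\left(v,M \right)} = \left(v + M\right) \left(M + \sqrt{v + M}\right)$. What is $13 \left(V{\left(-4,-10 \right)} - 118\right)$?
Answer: $- \frac{962}{3} - \frac{364 i \sqrt{14}}{3} \approx -320.67 - 453.99 i$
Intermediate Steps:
$V{\left(v,M \right)} = \frac{2 \left(M + v\right) \left(M + \sqrt{M + v}\right)}{3}$ ($V{\left(v,M \right)} = \frac{2 \left(v + M\right) \left(M + \sqrt{v + M}\right)}{3} = \frac{2 \left(M + v\right) \left(M + \sqrt{M + v}\right)}{3}$)
$13 \left(V{\left(-4,-10 \right)} - 118\right) = 13 \left(\left(\frac{2 \left(-10\right)^{2}}{3} + \frac{2}{3} \left(-10\right) \left(-4\right) + \frac{2}{3} \left(-10\right) \sqrt{-10 - 4} + \frac{2}{3} \left(-4\right) \sqrt{-10 - 4}\right) - 118\right) = 13 \left(\left(\frac{2}{3} \cdot 100 + \frac{80}{3} + \frac{2}{3} \left(-10\right) \sqrt{-14} + \frac{2}{3} \left(-4\right) \sqrt{-14}\right) - 118\right) = 13 \left(\left(\frac{200}{3} + \frac{80}{3} + \frac{2}{3} \left(-10\right) i \sqrt{14} + \frac{2}{3} \left(-4\right) i \sqrt{14}\right) - 118\right) = 13 \left(\left(\frac{200}{3} + \frac{80}{3} - \frac{20 i \sqrt{14}}{3} - \frac{8 i \sqrt{14}}{3}\right) - 118\right) = 13 \left(\left(\frac{280}{3} - \frac{28 i \sqrt{14}}{3}\right) - 118\right) = 13 \left(- \frac{74}{3} - \frac{28 i \sqrt{14}}{3}\right) = - \frac{962}{3} - \frac{364 i \sqrt{14}}{3}$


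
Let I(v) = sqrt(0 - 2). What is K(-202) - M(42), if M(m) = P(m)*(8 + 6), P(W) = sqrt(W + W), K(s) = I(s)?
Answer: -28*sqrt(21) + I*sqrt(2) ≈ -128.31 + 1.4142*I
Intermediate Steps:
I(v) = I*sqrt(2) (I(v) = sqrt(-2) = I*sqrt(2))
K(s) = I*sqrt(2)
P(W) = sqrt(2)*sqrt(W) (P(W) = sqrt(2*W) = sqrt(2)*sqrt(W))
M(m) = 14*sqrt(2)*sqrt(m) (M(m) = (sqrt(2)*sqrt(m))*(8 + 6) = (sqrt(2)*sqrt(m))*14 = 14*sqrt(2)*sqrt(m))
K(-202) - M(42) = I*sqrt(2) - 14*sqrt(2)*sqrt(42) = I*sqrt(2) - 28*sqrt(21) = -28*sqrt(21) + I*sqrt(2)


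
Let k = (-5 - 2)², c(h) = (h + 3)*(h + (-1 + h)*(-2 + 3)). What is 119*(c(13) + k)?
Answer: 53431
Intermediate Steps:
c(h) = (-1 + 2*h)*(3 + h) (c(h) = (3 + h)*(h + (-1 + h)*1) = (3 + h)*(h + (-1 + h)) = (3 + h)*(-1 + 2*h) = (-1 + 2*h)*(3 + h))
k = 49 (k = (-7)² = 49)
119*(c(13) + k) = 119*((-3 + 2*13² + 5*13) + 49) = 119*((-3 + 2*169 + 65) + 49) = 119*((-3 + 338 + 65) + 49) = 119*(400 + 49) = 119*449 = 53431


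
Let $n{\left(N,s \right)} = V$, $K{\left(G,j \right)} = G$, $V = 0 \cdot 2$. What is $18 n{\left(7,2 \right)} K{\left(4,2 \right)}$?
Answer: $0$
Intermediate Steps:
$V = 0$
$n{\left(N,s \right)} = 0$
$18 n{\left(7,2 \right)} K{\left(4,2 \right)} = 18 \cdot 0 \cdot 4 = 0 \cdot 4 = 0$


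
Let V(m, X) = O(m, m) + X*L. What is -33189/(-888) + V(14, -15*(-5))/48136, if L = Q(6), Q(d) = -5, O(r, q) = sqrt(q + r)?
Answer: 449677/12034 + sqrt(7)/24068 ≈ 37.367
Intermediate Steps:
L = -5
V(m, X) = -5*X + sqrt(2)*sqrt(m) (V(m, X) = sqrt(m + m) + X*(-5) = sqrt(2*m) - 5*X = sqrt(2)*sqrt(m) - 5*X = -5*X + sqrt(2)*sqrt(m))
-33189/(-888) + V(14, -15*(-5))/48136 = -33189/(-888) + (-(-75)*(-5) + sqrt(2)*sqrt(14))/48136 = -33189*(-1/888) + (-5*75 + 2*sqrt(7))*(1/48136) = 299/8 + (-375 + 2*sqrt(7))*(1/48136) = 299/8 + (-375/48136 + sqrt(7)/24068) = 449677/12034 + sqrt(7)/24068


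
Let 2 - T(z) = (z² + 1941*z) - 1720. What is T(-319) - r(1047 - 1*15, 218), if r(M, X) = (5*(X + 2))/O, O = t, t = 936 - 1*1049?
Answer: 58663920/113 ≈ 5.1915e+5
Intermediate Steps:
t = -113 (t = 936 - 1049 = -113)
O = -113
r(M, X) = -10/113 - 5*X/113 (r(M, X) = (5*(X + 2))/(-113) = (5*(2 + X))*(-1/113) = (10 + 5*X)*(-1/113) = -10/113 - 5*X/113)
T(z) = 1722 - z² - 1941*z (T(z) = 2 - ((z² + 1941*z) - 1720) = 2 - (-1720 + z² + 1941*z) = 2 + (1720 - z² - 1941*z) = 1722 - z² - 1941*z)
T(-319) - r(1047 - 1*15, 218) = (1722 - 1*(-319)² - 1941*(-319)) - (-10/113 - 5/113*218) = (1722 - 1*101761 + 619179) - (-10/113 - 1090/113) = (1722 - 101761 + 619179) - 1*(-1100/113) = 519140 + 1100/113 = 58663920/113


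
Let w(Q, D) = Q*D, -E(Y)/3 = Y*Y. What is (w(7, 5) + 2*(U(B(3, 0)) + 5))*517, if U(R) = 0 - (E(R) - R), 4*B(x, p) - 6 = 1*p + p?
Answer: 63591/2 ≈ 31796.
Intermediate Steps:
B(x, p) = 3/2 + p/2 (B(x, p) = 3/2 + (1*p + p)/4 = 3/2 + (p + p)/4 = 3/2 + (2*p)/4 = 3/2 + p/2)
E(Y) = -3*Y² (E(Y) = -3*Y*Y = -3*Y²)
w(Q, D) = D*Q
U(R) = R + 3*R² (U(R) = 0 - (-3*R² - R) = 0 - (-R - 3*R²) = 0 + (R + 3*R²) = R + 3*R²)
(w(7, 5) + 2*(U(B(3, 0)) + 5))*517 = (5*7 + 2*((3/2 + (½)*0)*(1 + 3*(3/2 + (½)*0)) + 5))*517 = (35 + 2*((3/2 + 0)*(1 + 3*(3/2 + 0)) + 5))*517 = (35 + 2*(3*(1 + 3*(3/2))/2 + 5))*517 = (35 + 2*(3*(1 + 9/2)/2 + 5))*517 = (35 + 2*((3/2)*(11/2) + 5))*517 = (35 + 2*(33/4 + 5))*517 = (35 + 2*(53/4))*517 = (35 + 53/2)*517 = (123/2)*517 = 63591/2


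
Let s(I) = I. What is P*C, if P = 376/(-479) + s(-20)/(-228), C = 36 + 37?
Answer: -1389701/27303 ≈ -50.899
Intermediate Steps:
C = 73
P = -19037/27303 (P = 376/(-479) - 20/(-228) = 376*(-1/479) - 20*(-1/228) = -376/479 + 5/57 = -19037/27303 ≈ -0.69725)
P*C = -19037/27303*73 = -1389701/27303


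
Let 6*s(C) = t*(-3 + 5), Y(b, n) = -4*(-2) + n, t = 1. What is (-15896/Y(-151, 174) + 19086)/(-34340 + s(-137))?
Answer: -5186634/9374729 ≈ -0.55326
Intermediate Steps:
Y(b, n) = 8 + n
s(C) = 1/3 (s(C) = (1*(-3 + 5))/6 = (1*2)/6 = (1/6)*2 = 1/3)
(-15896/Y(-151, 174) + 19086)/(-34340 + s(-137)) = (-15896/(8 + 174) + 19086)/(-34340 + 1/3) = (-15896/182 + 19086)/(-103019/3) = (-15896*1/182 + 19086)*(-3/103019) = (-7948/91 + 19086)*(-3/103019) = (1728878/91)*(-3/103019) = -5186634/9374729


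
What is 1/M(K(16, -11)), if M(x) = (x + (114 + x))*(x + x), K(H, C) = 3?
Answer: 1/720 ≈ 0.0013889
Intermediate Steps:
M(x) = 2*x*(114 + 2*x) (M(x) = (114 + 2*x)*(2*x) = 2*x*(114 + 2*x))
1/M(K(16, -11)) = 1/(4*3*(57 + 3)) = 1/(4*3*60) = 1/720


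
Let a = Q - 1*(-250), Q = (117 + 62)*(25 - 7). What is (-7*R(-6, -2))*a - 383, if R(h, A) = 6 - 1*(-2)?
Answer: -194815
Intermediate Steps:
R(h, A) = 8 (R(h, A) = 6 + 2 = 8)
Q = 3222 (Q = 179*18 = 3222)
a = 3472 (a = 3222 - 1*(-250) = 3222 + 250 = 3472)
(-7*R(-6, -2))*a - 383 = -7*8*3472 - 383 = -56*3472 - 383 = -194432 - 383 = -194815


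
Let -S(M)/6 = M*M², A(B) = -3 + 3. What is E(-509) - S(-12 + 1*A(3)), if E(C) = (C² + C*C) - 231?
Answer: 507563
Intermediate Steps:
A(B) = 0
S(M) = -6*M³ (S(M) = -6*M*M² = -6*M³)
E(C) = -231 + 2*C² (E(C) = (C² + C²) - 231 = 2*C² - 231 = -231 + 2*C²)
E(-509) - S(-12 + 1*A(3)) = (-231 + 2*(-509)²) - (-6)*(-12 + 1*0)³ = (-231 + 2*259081) - (-6)*(-12 + 0)³ = (-231 + 518162) - (-6)*(-12)³ = 517931 - (-6)*(-1728) = 517931 - 1*10368 = 517931 - 10368 = 507563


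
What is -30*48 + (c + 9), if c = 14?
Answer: -1417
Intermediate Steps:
-30*48 + (c + 9) = -30*48 + (14 + 9) = -1440 + 23 = -1417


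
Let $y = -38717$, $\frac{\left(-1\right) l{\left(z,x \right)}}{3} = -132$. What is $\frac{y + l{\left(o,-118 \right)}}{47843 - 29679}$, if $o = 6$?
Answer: $- \frac{38321}{18164} \approx -2.1097$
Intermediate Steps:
$l{\left(z,x \right)} = 396$ ($l{\left(z,x \right)} = \left(-3\right) \left(-132\right) = 396$)
$\frac{y + l{\left(o,-118 \right)}}{47843 - 29679} = \frac{-38717 + 396}{47843 - 29679} = - \frac{38321}{18164}$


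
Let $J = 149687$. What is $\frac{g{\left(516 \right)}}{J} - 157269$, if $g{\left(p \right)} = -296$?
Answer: $- \frac{23541125099}{149687} \approx -1.5727 \cdot 10^{5}$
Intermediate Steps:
$\frac{g{\left(516 \right)}}{J} - 157269 = - \frac{296}{149687} - 157269 = - \frac{23541125099}{149687}$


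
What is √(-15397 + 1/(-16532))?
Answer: I*√1052027066265/8266 ≈ 124.08*I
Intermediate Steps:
√(-15397 + 1/(-16532)) = √(-15397 - 1/16532) = √(-254543205/16532) = I*√1052027066265/8266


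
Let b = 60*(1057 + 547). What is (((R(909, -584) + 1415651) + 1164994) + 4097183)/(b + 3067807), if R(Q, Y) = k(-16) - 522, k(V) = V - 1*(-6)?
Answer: 6677296/3164047 ≈ 2.1104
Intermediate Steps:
k(V) = 6 + V (k(V) = V + 6 = 6 + V)
b = 96240 (b = 60*1604 = 96240)
R(Q, Y) = -532 (R(Q, Y) = (6 - 16) - 522 = -10 - 522 = -532)
(((R(909, -584) + 1415651) + 1164994) + 4097183)/(b + 3067807) = (((-532 + 1415651) + 1164994) + 4097183)/(96240 + 3067807) = ((1415119 + 1164994) + 4097183)/3164047 = (2580113 + 4097183)*(1/3164047) = 6677296*(1/3164047) = 6677296/3164047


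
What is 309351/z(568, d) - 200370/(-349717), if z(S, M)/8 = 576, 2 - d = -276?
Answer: 36369536209/537165312 ≈ 67.706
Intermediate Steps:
d = 278 (d = 2 - 1*(-276) = 2 + 276 = 278)
z(S, M) = 4608 (z(S, M) = 8*576 = 4608)
309351/z(568, d) - 200370/(-349717) = 309351/4608 - 200370/(-349717) = 309351*(1/4608) - 200370*(-1/349717) = 103117/1536 + 200370/349717 = 36369536209/537165312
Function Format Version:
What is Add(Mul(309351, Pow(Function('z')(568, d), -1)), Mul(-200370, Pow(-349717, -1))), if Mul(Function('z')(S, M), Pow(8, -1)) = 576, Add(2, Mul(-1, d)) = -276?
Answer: Rational(36369536209, 537165312) ≈ 67.706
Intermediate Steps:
d = 278 (d = Add(2, Mul(-1, -276)) = Add(2, 276) = 278)
Function('z')(S, M) = 4608 (Function('z')(S, M) = Mul(8, 576) = 4608)
Add(Mul(309351, Pow(Function('z')(568, d), -1)), Mul(-200370, Pow(-349717, -1))) = Add(Mul(309351, Pow(4608, -1)), Mul(-200370, Pow(-349717, -1))) = Add(Mul(309351, Rational(1, 4608)), Mul(-200370, Rational(-1, 349717))) = Add(Rational(103117, 1536), Rational(200370, 349717)) = Rational(36369536209, 537165312)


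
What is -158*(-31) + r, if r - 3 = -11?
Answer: 4890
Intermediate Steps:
r = -8 (r = 3 - 11 = -8)
-158*(-31) + r = -158*(-31) - 8 = 4898 - 8 = 4890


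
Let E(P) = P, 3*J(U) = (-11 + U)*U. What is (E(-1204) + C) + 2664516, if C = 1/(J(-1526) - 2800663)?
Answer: 16130421037421/6056527 ≈ 2.6633e+6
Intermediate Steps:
J(U) = U*(-11 + U)/3 (J(U) = ((-11 + U)*U)/3 = (U*(-11 + U))/3 = U*(-11 + U)/3)
C = -3/6056527 (C = 1/((1/3)*(-1526)*(-11 - 1526) - 2800663) = 1/((1/3)*(-1526)*(-1537) - 2800663) = 1/(2345462/3 - 2800663) = 1/(-6056527/3) = -3/6056527 ≈ -4.9533e-7)
(E(-1204) + C) + 2664516 = (-1204 - 3/6056527) + 2664516 = -7292058511/6056527 + 2664516 = 16130421037421/6056527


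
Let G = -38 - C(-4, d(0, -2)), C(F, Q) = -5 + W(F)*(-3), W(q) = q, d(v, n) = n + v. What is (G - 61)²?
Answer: 11236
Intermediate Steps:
C(F, Q) = -5 - 3*F (C(F, Q) = -5 + F*(-3) = -5 - 3*F)
G = -45 (G = -38 - (-5 - 3*(-4)) = -38 - (-5 + 12) = -38 - 1*7 = -38 - 7 = -45)
(G - 61)² = (-45 - 61)² = (-106)² = 11236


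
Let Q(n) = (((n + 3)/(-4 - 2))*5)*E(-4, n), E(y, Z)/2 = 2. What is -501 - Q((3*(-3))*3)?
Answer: -581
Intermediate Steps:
E(y, Z) = 4 (E(y, Z) = 2*2 = 4)
Q(n) = -10 - 10*n/3 (Q(n) = (((n + 3)/(-4 - 2))*5)*4 = (((3 + n)/(-6))*5)*4 = (((3 + n)*(-⅙))*5)*4 = ((-½ - n/6)*5)*4 = (-5/2 - 5*n/6)*4 = -10 - 10*n/3)
-501 - Q((3*(-3))*3) = -501 - (-10 - 10*3*(-3)*3/3) = -501 - (-10 - (-30)*3) = -501 - (-10 - 10/3*(-27)) = -501 - (-10 + 90) = -501 - 1*80 = -501 - 80 = -581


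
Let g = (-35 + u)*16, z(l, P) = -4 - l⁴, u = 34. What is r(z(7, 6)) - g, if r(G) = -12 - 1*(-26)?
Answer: 30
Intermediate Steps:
r(G) = 14 (r(G) = -12 + 26 = 14)
g = -16 (g = (-35 + 34)*16 = -1*16 = -16)
r(z(7, 6)) - g = 14 - 1*(-16) = 14 + 16 = 30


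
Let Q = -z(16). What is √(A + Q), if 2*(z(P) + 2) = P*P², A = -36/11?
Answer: 17*I*√858/11 ≈ 45.269*I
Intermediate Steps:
A = -36/11 (A = -36*1/11 = -36/11 ≈ -3.2727)
z(P) = -2 + P³/2 (z(P) = -2 + (P*P²)/2 = -2 + P³/2)
Q = -2046 (Q = -(-2 + (½)*16³) = -(-2 + (½)*4096) = -(-2 + 2048) = -1*2046 = -2046)
√(A + Q) = √(-36/11 - 2046) = √(-22542/11) = 17*I*√858/11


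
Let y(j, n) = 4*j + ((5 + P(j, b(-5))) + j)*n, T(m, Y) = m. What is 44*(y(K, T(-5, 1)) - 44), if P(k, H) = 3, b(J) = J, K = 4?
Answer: -3872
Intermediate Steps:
y(j, n) = 4*j + n*(8 + j) (y(j, n) = 4*j + ((5 + 3) + j)*n = 4*j + (8 + j)*n = 4*j + n*(8 + j))
44*(y(K, T(-5, 1)) - 44) = 44*((4*4 + 8*(-5) + 4*(-5)) - 44) = 44*((16 - 40 - 20) - 44) = 44*(-44 - 44) = 44*(-88) = -3872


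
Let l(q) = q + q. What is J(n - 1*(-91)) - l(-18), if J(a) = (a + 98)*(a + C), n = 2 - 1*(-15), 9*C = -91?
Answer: 181810/9 ≈ 20201.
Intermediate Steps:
C = -91/9 (C = (⅑)*(-91) = -91/9 ≈ -10.111)
n = 17 (n = 2 + 15 = 17)
J(a) = (98 + a)*(-91/9 + a) (J(a) = (a + 98)*(a - 91/9) = (98 + a)*(-91/9 + a))
l(q) = 2*q
J(n - 1*(-91)) - l(-18) = (-8918/9 + (17 - 1*(-91))² + 791*(17 - 1*(-91))/9) - 2*(-18) = (-8918/9 + (17 + 91)² + 791*(17 + 91)/9) - 1*(-36) = (-8918/9 + 108² + (791/9)*108) + 36 = (-8918/9 + 11664 + 9492) + 36 = 181486/9 + 36 = 181810/9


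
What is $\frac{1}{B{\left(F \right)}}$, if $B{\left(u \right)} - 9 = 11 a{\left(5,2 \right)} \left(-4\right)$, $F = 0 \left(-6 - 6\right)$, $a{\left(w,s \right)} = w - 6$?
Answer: $\frac{1}{53} \approx 0.018868$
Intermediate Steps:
$a{\left(w,s \right)} = -6 + w$ ($a{\left(w,s \right)} = w - 6 = -6 + w$)
$F = 0$ ($F = 0 \left(-12\right) = 0$)
$B{\left(u \right)} = 53$ ($B{\left(u \right)} = 9 + 11 \left(-6 + 5\right) \left(-4\right) = 9 + 11 \left(\left(-1\right) \left(-4\right)\right) = 9 + 11 \cdot 4 = 9 + 44 = 53$)
$\frac{1}{B{\left(F \right)}} = \frac{1}{53}$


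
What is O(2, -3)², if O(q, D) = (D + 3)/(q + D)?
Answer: 0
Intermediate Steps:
O(q, D) = (3 + D)/(D + q)
O(2, -3)² = ((3 - 3)/(-3 + 2))² = (0/(-1))² = (-1*0)² = 0² = 0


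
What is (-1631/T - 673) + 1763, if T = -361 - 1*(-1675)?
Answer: 1430629/1314 ≈ 1088.8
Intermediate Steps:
T = 1314 (T = -361 + 1675 = 1314)
(-1631/T - 673) + 1763 = (-1631/1314 - 673) + 1763 = -885953/1314 + 1763 = 1430629/1314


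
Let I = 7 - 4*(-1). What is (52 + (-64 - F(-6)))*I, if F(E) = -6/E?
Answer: -143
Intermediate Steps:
I = 11 (I = 7 + 4 = 11)
(52 + (-64 - F(-6)))*I = (52 + (-64 - (-6)/(-6)))*11 = (52 + (-64 - (-6)*(-1)/6))*11 = (52 + (-64 - 1*1))*11 = (52 + (-64 - 1))*11 = (52 - 65)*11 = -13*11 = -143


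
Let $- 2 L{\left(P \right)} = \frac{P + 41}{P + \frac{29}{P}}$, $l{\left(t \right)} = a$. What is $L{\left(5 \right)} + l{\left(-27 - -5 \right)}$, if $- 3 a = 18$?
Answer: $- \frac{439}{54} \approx -8.1296$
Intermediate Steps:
$a = -6$ ($a = \left(- \frac{1}{3}\right) 18 = -6$)
$l{\left(t \right)} = -6$
$L{\left(P \right)} = - \frac{41 + P}{2 \left(P + \frac{29}{P}\right)}$ ($L{\left(P \right)} = - \frac{\left(P + 41\right) \frac{1}{P + \frac{29}{P}}}{2} = - \frac{\left(41 + P\right) \frac{1}{P + \frac{29}{P}}}{2} = - \frac{\frac{1}{P + \frac{29}{P}} \left(41 + P\right)}{2} = - \frac{41 + P}{2 \left(P + \frac{29}{P}\right)}$)
$L{\left(5 \right)} + l{\left(-27 - -5 \right)} = \left(-1\right) 5 \frac{1}{58 + 2 \cdot 5^{2}} \left(41 + 5\right) - 6 = \left(-1\right) 5 \frac{1}{58 + 2 \cdot 25} \cdot 46 - 6 = \left(-1\right) 5 \frac{1}{58 + 50} \cdot 46 - 6 = \left(-1\right) 5 \cdot \frac{1}{108} \cdot 46 - 6 = - \frac{115}{54} - 6 = - \frac{439}{54}$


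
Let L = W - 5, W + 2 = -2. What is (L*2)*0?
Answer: 0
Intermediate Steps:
W = -4 (W = -2 - 2 = -4)
L = -9 (L = -4 - 5 = -9)
(L*2)*0 = -9*2*0 = -18*0 = 0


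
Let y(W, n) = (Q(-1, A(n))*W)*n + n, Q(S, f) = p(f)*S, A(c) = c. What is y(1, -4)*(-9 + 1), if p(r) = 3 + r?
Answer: 64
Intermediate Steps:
Q(S, f) = S*(3 + f) (Q(S, f) = (3 + f)*S = S*(3 + f))
y(W, n) = n + W*n*(-3 - n) (y(W, n) = ((-(3 + n))*W)*n + n = ((-3 - n)*W)*n + n = (W*(-3 - n))*n + n = W*n*(-3 - n) + n = n + W*n*(-3 - n))
y(1, -4)*(-9 + 1) = (-1*(-4)*(-1 + 1*(3 - 4)))*(-9 + 1) = -1*(-4)*(-1 + 1*(-1))*(-8) = -1*(-4)*(-1 - 1)*(-8) = -1*(-4)*(-2)*(-8) = -8*(-8) = 64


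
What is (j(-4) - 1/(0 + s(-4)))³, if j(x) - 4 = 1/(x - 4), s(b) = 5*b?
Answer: 3869893/64000 ≈ 60.467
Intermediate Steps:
j(x) = 4 + 1/(-4 + x) (j(x) = 4 + 1/(x - 4) = 4 + 1/(-4 + x))
(j(-4) - 1/(0 + s(-4)))³ = ((-15 + 4*(-4))/(-4 - 4) - 1/(0 + 5*(-4)))³ = ((-15 - 16)/(-8) - 1/(0 - 20))³ = (-⅛*(-31) - 1/(-20))³ = (31/8 - 1*(-1/20))³ = (31/8 + 1/20)³ = (157/40)³ = 3869893/64000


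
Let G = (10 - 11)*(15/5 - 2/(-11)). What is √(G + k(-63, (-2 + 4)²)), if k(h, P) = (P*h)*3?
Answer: I*√91861/11 ≈ 27.553*I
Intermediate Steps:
k(h, P) = 3*P*h
G = -35/11 (G = -(15*(⅕) - 2*(-1/11)) = -(3 + 2/11) = -1*35/11 = -35/11 ≈ -3.1818)
√(G + k(-63, (-2 + 4)²)) = √(-35/11 + 3*(-2 + 4)²*(-63)) = √(-35/11 + 3*2²*(-63)) = √(-35/11 + 3*4*(-63)) = √(-35/11 - 756) = √(-8351/11) = I*√91861/11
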